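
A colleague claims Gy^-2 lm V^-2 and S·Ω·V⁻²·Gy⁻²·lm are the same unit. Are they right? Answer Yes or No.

Left side:
  Gy = J/kg (absorbed dose = energy per mass),
      = m²·s⁻².
  So Gy⁻² = m⁻⁴·s⁴.
  lm = cd·sr = cd (luminous flux; sr is dimensionless).
  V = W/A (potential = power per current),
      = kg·m²·s⁻³·A⁻¹.
  So V⁻² = kg⁻²·m⁻⁴·s⁶·A².
  Combining: Gy⁻²·lm·V⁻² = (m⁻⁴·s⁴) · cd · (kg⁻²·m⁻⁴·s⁶·A²) = kg⁻²·m⁻⁸·s¹⁰·A²·cd.
Right side:
  S = 1/Ω (conductance is reciprocal resistance),
      = kg⁻¹·m⁻²·s³·A².
  Ω = V/A (resistance = voltage per current),
      = kg·m²·s⁻³·A⁻².
  V = W/A (potential = power per current),
      = kg·m²·s⁻³·A⁻¹.
  So V⁻² = kg⁻²·m⁻⁴·s⁶·A².
  Gy = J/kg (absorbed dose = energy per mass),
      = m²·s⁻².
  So Gy⁻² = m⁻⁴·s⁴.
  lm = cd·sr = cd (luminous flux; sr is dimensionless).
  Combining: S·Ω·V⁻²·Gy⁻²·lm = (kg⁻¹·m⁻²·s³·A²) · (kg·m²·s⁻³·A⁻²) · (kg⁻²·m⁻⁴·s⁶·A²) · (m⁻⁴·s⁴) · cd = kg⁻²·m⁻⁸·s¹⁰·A²·cd.
Both reduce to kg⁻²·m⁻⁸·s¹⁰·A²·cd.

Yes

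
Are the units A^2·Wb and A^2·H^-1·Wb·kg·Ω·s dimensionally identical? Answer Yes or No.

Left side:
  Wb = V·s (flux: a volt is a weber per second),
      = kg·m²·s⁻²·A⁻¹.
  Combining: A²·Wb = A² · (kg·m²·s⁻²·A⁻¹) = kg·m²·s⁻²·A.
Right side:
  H = Wb/A (inductance = flux per current),
      = kg·m²·s⁻²·A⁻².
  So H⁻¹ = kg⁻¹·m⁻²·s²·A².
  Wb = V·s (flux: a volt is a weber per second),
      = kg·m²·s⁻²·A⁻¹.
  Ω = V/A (resistance = voltage per current),
      = kg·m²·s⁻³·A⁻².
  Combining: A²·H⁻¹·Wb·kg·Ω·s = A² · (kg⁻¹·m⁻²·s²·A²) · (kg·m²·s⁻²·A⁻¹) · kg · (kg·m²·s⁻³·A⁻²) · s = kg²·m²·s⁻²·A.
Left is kg·m²·s⁻²·A; right is kg²·m²·s⁻²·A — different.

No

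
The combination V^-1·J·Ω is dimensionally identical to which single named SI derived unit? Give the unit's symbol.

Wb

V = W/A (potential = power per current),
    = kg·m²·s⁻³·A⁻¹.
So V⁻¹ = kg⁻¹·m⁻²·s³·A.
J = N·m (work = force × distance),
    = kg·m²·s⁻².
Ω = V/A (resistance = voltage per current),
    = kg·m²·s⁻³·A⁻².
Combining: V⁻¹·J·Ω = (kg⁻¹·m⁻²·s³·A) · (kg·m²·s⁻²) · (kg·m²·s⁻³·A⁻²) = kg·m²·s⁻²·A⁻¹.
kg·m²·s⁻²·A⁻¹ is the base-SI form of the weber.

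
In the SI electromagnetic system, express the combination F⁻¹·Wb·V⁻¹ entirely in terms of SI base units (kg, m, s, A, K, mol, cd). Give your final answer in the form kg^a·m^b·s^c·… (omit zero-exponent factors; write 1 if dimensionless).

kg·m²·s⁻³·A⁻²

F = kg⁻¹·m⁻²·s⁴·A².
So F⁻¹ = kg·m²·s⁻⁴·A⁻².
Wb = kg·m²·s⁻²·A⁻¹.
V = kg·m²·s⁻³·A⁻¹.
So V⁻¹ = kg⁻¹·m⁻²·s³·A.
Combining: F⁻¹·Wb·V⁻¹ = (kg·m²·s⁻⁴·A⁻²) · (kg·m²·s⁻²·A⁻¹) · (kg⁻¹·m⁻²·s³·A) = kg·m²·s⁻³·A⁻².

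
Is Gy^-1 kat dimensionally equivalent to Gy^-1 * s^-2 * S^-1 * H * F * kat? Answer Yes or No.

Left side:
  Gy = J/kg (absorbed dose = energy per mass),
      = m²·s⁻².
  So Gy⁻¹ = m⁻²·s².
  kat = mol/s = s⁻¹·mol (catalytic activity).
  Combining: Gy⁻¹·kat = (m⁻²·s²) · (s⁻¹·mol) = m⁻²·s·mol.
Right side:
  Gy = J/kg (absorbed dose = energy per mass),
      = m²·s⁻².
  So Gy⁻¹ = m⁻²·s².
  S = 1/Ω (conductance is reciprocal resistance),
      = kg⁻¹·m⁻²·s³·A².
  So S⁻¹ = kg·m²·s⁻³·A⁻².
  H = Wb/A (inductance = flux per current),
      = kg·m²·s⁻²·A⁻².
  F = C/V (capacitance = charge per voltage),
      = A·s/(kg·m²·s⁻³·A⁻¹) (substituting C and V),
      = kg⁻¹·m⁻²·s⁴·A².
  kat = mol/s = s⁻¹·mol (catalytic activity).
  Combining: Gy⁻¹·s⁻²·S⁻¹·H·F·kat = (m⁻²·s²) · s⁻² · (kg·m²·s⁻³·A⁻²) · (kg·m²·s⁻²·A⁻²) · (kg⁻¹·m⁻²·s⁴·A²) · (s⁻¹·mol) = kg·s⁻²·A⁻²·mol.
Left is m⁻²·s·mol; right is kg·s⁻²·A⁻²·mol — different.

No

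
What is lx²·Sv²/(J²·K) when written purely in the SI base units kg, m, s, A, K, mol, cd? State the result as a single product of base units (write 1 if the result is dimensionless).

J = N·m (work = force × distance),
    = kg·m²·s⁻².
So J⁻² = kg⁻²·m⁻⁴·s⁴.
lx = lm/m² (illuminance = luminous flux per area),
    = m⁻²·cd.
So lx² = m⁻⁴·cd².
Sv = J/kg (equivalent dose = energy per mass),
    = m²·s⁻².
So Sv² = m⁴·s⁻⁴.
Combining: J⁻²·lx²·K⁻¹·Sv² = (kg⁻²·m⁻⁴·s⁴) · (m⁻⁴·cd²) · K⁻¹ · (m⁴·s⁻⁴) = kg⁻²·m⁻⁴·K⁻¹·cd².

kg⁻²·m⁻⁴·K⁻¹·cd²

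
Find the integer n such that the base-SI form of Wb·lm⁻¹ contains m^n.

2

Wb = kg·m²·s⁻²·A⁻¹.
lm = cd.
So lm⁻¹ = cd⁻¹.
Combining: Wb·lm⁻¹ = (kg·m²·s⁻²·A⁻¹) · cd⁻¹ = kg·m²·s⁻²·A⁻¹·cd⁻¹.
The exponent of m is 2.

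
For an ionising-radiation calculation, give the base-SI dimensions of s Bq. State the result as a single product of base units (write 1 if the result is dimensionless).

1

Bq = 1/s = s⁻¹ (activity is decays per second).
Combining: s·Bq = s · s⁻¹ = 1.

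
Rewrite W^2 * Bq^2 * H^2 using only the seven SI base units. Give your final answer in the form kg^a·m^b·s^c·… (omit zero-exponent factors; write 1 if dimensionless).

kg⁴·m⁸·s⁻¹²·A⁻⁴

W = J/s (power = energy per time),
    = kg·m²·s⁻³.
So W² = kg²·m⁴·s⁻⁶.
Bq = 1/s = s⁻¹ (activity is decays per second).
So Bq² = s⁻².
H = Wb/A (inductance = flux per current),
    = kg·m²·s⁻²·A⁻².
So H² = kg²·m⁴·s⁻⁴·A⁻⁴.
Combining: W²·Bq²·H² = (kg²·m⁴·s⁻⁶) · s⁻² · (kg²·m⁴·s⁻⁴·A⁻⁴) = kg⁴·m⁸·s⁻¹²·A⁻⁴.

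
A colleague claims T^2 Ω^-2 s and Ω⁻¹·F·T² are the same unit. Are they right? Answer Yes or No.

Left side:
  T = kg·s⁻²·A⁻¹.
  So T² = kg²·s⁻⁴·A⁻².
  Ω = kg·m²·s⁻³·A⁻².
  So Ω⁻² = kg⁻²·m⁻⁴·s⁶·A⁴.
  Combining: T²·Ω⁻²·s = (kg²·s⁻⁴·A⁻²) · (kg⁻²·m⁻⁴·s⁶·A⁴) · s = m⁻⁴·s³·A².
Right side:
  Ω = V/A (resistance = voltage per current),
      = kg·m²·s⁻³·A⁻².
  So Ω⁻¹ = kg⁻¹·m⁻²·s³·A².
  F = C/V (capacitance = charge per voltage),
      = A·s/(kg·m²·s⁻³·A⁻¹) (substituting C and V),
      = kg⁻¹·m⁻²·s⁴·A².
  T = Wb/m² (flux density = flux per area),
      = kg·s⁻²·A⁻¹.
  So T² = kg²·s⁻⁴·A⁻².
  Combining: Ω⁻¹·F·T² = (kg⁻¹·m⁻²·s³·A²) · (kg⁻¹·m⁻²·s⁴·A²) · (kg²·s⁻⁴·A⁻²) = m⁻⁴·s³·A².
Both reduce to m⁻⁴·s³·A².

Yes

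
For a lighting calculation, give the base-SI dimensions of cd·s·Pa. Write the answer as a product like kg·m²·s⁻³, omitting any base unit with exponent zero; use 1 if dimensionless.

Pa = kg·m⁻¹·s⁻².
Combining: cd·s·Pa = cd · s · (kg·m⁻¹·s⁻²) = kg·m⁻¹·s⁻¹·cd.

kg·m⁻¹·s⁻¹·cd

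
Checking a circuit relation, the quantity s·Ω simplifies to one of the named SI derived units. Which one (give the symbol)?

Ω = kg·m²·s⁻³·A⁻².
Combining: s·Ω = s · (kg·m²·s⁻³·A⁻²) = kg·m²·s⁻²·A⁻².
kg·m²·s⁻²·A⁻² is the base-SI form of the henry.

H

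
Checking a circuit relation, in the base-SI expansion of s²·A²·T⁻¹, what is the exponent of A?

T = Wb/m² (flux density = flux per area),
    = kg·s⁻²·A⁻¹.
So T⁻¹ = kg⁻¹·s²·A.
Combining: s²·A²·T⁻¹ = s² · A² · (kg⁻¹·s²·A) = kg⁻¹·s⁴·A³.
The exponent of A is 3.

3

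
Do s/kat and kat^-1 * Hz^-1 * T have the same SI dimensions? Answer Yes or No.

Left side:
  kat = mol/s = s⁻¹·mol (catalytic activity).
  So kat⁻¹ = s·mol⁻¹.
  Combining: kat⁻¹·s = (s·mol⁻¹) · s = s²·mol⁻¹.
Right side:
  kat = mol/s = s⁻¹·mol (catalytic activity).
  So kat⁻¹ = s·mol⁻¹.
  Hz = 1/s = s⁻¹ (frequency is cycles per second).
  So Hz⁻¹ = s.
  T = Wb/m² (flux density = flux per area),
      = kg·s⁻²·A⁻¹.
  Combining: kat⁻¹·Hz⁻¹·T = (s·mol⁻¹) · s · (kg·s⁻²·A⁻¹) = kg·A⁻¹·mol⁻¹.
Left is s²·mol⁻¹; right is kg·A⁻¹·mol⁻¹ — different.

No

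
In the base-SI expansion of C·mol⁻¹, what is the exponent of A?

1

C = A·s = s·A (charge = current × time).
Combining: C·mol⁻¹ = (s·A) · mol⁻¹ = s·A·mol⁻¹.
The exponent of A is 1.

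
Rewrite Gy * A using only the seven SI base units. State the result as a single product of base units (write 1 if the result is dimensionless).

m²·s⁻²·A

Gy = m²·s⁻².
Combining: Gy·A = (m²·s⁻²) · A = m²·s⁻²·A.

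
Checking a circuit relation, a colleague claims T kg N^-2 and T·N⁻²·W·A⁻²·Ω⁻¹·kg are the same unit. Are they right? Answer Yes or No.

Yes

Left side:
  T = kg·s⁻²·A⁻¹.
  N = kg·m·s⁻².
  So N⁻² = kg⁻²·m⁻²·s⁴.
  Combining: T·kg·N⁻² = (kg·s⁻²·A⁻¹) · kg · (kg⁻²·m⁻²·s⁴) = m⁻²·s²·A⁻¹.
Right side:
  T = Wb/m² (flux density = flux per area),
      = kg·s⁻²·A⁻¹.
  N = kg·m/s² = kg·m·s⁻² (force = mass × acceleration).
  So N⁻² = kg⁻²·m⁻²·s⁴.
  W = J/s (power = energy per time),
      = kg·m²·s⁻³.
  Ω = V/A (resistance = voltage per current),
      = kg·m²·s⁻³·A⁻².
  So Ω⁻¹ = kg⁻¹·m⁻²·s³·A².
  Combining: T·N⁻²·W·A⁻²·Ω⁻¹·kg = (kg·s⁻²·A⁻¹) · (kg⁻²·m⁻²·s⁴) · (kg·m²·s⁻³) · A⁻² · (kg⁻¹·m⁻²·s³·A²) · kg = m⁻²·s²·A⁻¹.
Both reduce to m⁻²·s²·A⁻¹.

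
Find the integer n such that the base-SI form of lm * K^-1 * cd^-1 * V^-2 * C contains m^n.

lm = cd.
V = kg·m²·s⁻³·A⁻¹.
So V⁻² = kg⁻²·m⁻⁴·s⁶·A².
C = s·A.
Combining: lm·K⁻¹·cd⁻¹·V⁻²·C = cd · K⁻¹ · cd⁻¹ · (kg⁻²·m⁻⁴·s⁶·A²) · (s·A) = kg⁻²·m⁻⁴·s⁷·A³·K⁻¹.
The exponent of m is -4.

-4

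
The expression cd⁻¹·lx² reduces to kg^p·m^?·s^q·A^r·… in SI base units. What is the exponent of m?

lx = lm/m² (illuminance = luminous flux per area),
    = m⁻²·cd.
So lx² = m⁻⁴·cd².
Combining: cd⁻¹·lx² = cd⁻¹ · (m⁻⁴·cd²) = m⁻⁴·cd.
The exponent of m is -4.

-4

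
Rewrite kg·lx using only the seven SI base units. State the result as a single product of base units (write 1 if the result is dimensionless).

kg·m⁻²·cd

lx = m⁻²·cd.
Combining: kg·lx = kg · (m⁻²·cd) = kg·m⁻²·cd.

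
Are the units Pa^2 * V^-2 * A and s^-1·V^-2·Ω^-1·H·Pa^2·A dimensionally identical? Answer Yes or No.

Left side:
  Pa = N/m² (pressure = force per area),
      = kg·m⁻¹·s⁻².
  So Pa² = kg²·m⁻²·s⁻⁴.
  V = W/A (potential = power per current),
      = kg·m²·s⁻³·A⁻¹.
  So V⁻² = kg⁻²·m⁻⁴·s⁶·A².
  Combining: Pa²·V⁻²·A = (kg²·m⁻²·s⁻⁴) · (kg⁻²·m⁻⁴·s⁶·A²) · A = m⁻⁶·s²·A³.
Right side:
  V = W/A (potential = power per current),
      = kg·m²·s⁻³·A⁻¹.
  So V⁻² = kg⁻²·m⁻⁴·s⁶·A².
  Ω = V/A (resistance = voltage per current),
      = kg·m²·s⁻³·A⁻².
  So Ω⁻¹ = kg⁻¹·m⁻²·s³·A².
  H = Wb/A (inductance = flux per current),
      = kg·m²·s⁻²·A⁻².
  Pa = N/m² (pressure = force per area),
      = kg·m⁻¹·s⁻².
  So Pa² = kg²·m⁻²·s⁻⁴.
  Combining: s⁻¹·V⁻²·Ω⁻¹·H·Pa²·A = s⁻¹ · (kg⁻²·m⁻⁴·s⁶·A²) · (kg⁻¹·m⁻²·s³·A²) · (kg·m²·s⁻²·A⁻²) · (kg²·m⁻²·s⁻⁴) · A = m⁻⁶·s²·A³.
Both reduce to m⁻⁶·s²·A³.

Yes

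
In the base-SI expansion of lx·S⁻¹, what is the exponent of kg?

1

lx = lm/m² (illuminance = luminous flux per area),
    = m⁻²·cd.
S = 1/Ω (conductance is reciprocal resistance),
    = kg⁻¹·m⁻²·s³·A².
So S⁻¹ = kg·m²·s⁻³·A⁻².
Combining: lx·S⁻¹ = (m⁻²·cd) · (kg·m²·s⁻³·A⁻²) = kg·s⁻³·A⁻²·cd.
The exponent of kg is 1.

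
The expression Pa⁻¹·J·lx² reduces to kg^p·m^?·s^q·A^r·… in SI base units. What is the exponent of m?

-1

Pa = N/m² (pressure = force per area),
    = kg·m⁻¹·s⁻².
So Pa⁻¹ = kg⁻¹·m·s².
J = N·m (work = force × distance),
    = kg·m²·s⁻².
lx = lm/m² (illuminance = luminous flux per area),
    = m⁻²·cd.
So lx² = m⁻⁴·cd².
Combining: Pa⁻¹·J·lx² = (kg⁻¹·m·s²) · (kg·m²·s⁻²) · (m⁻⁴·cd²) = m⁻¹·cd².
The exponent of m is -1.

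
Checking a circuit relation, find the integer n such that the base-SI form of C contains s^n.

C = A·s = s·A (charge = current × time).
The exponent of s is 1.

1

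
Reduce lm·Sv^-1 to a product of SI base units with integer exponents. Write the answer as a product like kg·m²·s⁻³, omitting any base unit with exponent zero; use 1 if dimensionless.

m⁻²·s²·cd

lm = cd.
Sv = m²·s⁻².
So Sv⁻¹ = m⁻²·s².
Combining: lm·Sv⁻¹ = cd · (m⁻²·s²) = m⁻²·s²·cd.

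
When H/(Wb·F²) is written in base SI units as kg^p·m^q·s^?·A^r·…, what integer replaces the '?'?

Wb = V·s (flux: a volt is a weber per second),
    = kg·m²·s⁻²·A⁻¹.
So Wb⁻¹ = kg⁻¹·m⁻²·s²·A.
H = Wb/A (inductance = flux per current),
    = kg·m²·s⁻²·A⁻².
F = C/V (capacitance = charge per voltage),
    = A·s/(kg·m²·s⁻³·A⁻¹) (substituting C and V),
    = kg⁻¹·m⁻²·s⁴·A².
So F⁻² = kg²·m⁴·s⁻⁸·A⁻⁴.
Combining: Wb⁻¹·H·F⁻² = (kg⁻¹·m⁻²·s²·A) · (kg·m²·s⁻²·A⁻²) · (kg²·m⁴·s⁻⁸·A⁻⁴) = kg²·m⁴·s⁻⁸·A⁻⁵.
The exponent of s is -8.

-8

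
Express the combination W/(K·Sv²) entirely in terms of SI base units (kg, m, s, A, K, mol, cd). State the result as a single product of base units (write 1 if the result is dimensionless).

Sv = J/kg (equivalent dose = energy per mass),
    = m²·s⁻².
So Sv⁻² = m⁻⁴·s⁴.
W = J/s (power = energy per time),
    = kg·m²·s⁻³.
Combining: K⁻¹·Sv⁻²·W = K⁻¹ · (m⁻⁴·s⁴) · (kg·m²·s⁻³) = kg·m⁻²·s·K⁻¹.

kg·m⁻²·s·K⁻¹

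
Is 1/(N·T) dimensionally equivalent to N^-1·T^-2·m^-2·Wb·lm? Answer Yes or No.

Left side:
  N = kg·m·s⁻².
  So N⁻¹ = kg⁻¹·m⁻¹·s².
  T = kg·s⁻²·A⁻¹.
  So T⁻¹ = kg⁻¹·s²·A.
  Combining: N⁻¹·T⁻¹ = (kg⁻¹·m⁻¹·s²) · (kg⁻¹·s²·A) = kg⁻²·m⁻¹·s⁴·A.
Right side:
  N = kg·m·s⁻².
  So N⁻¹ = kg⁻¹·m⁻¹·s².
  T = kg·s⁻²·A⁻¹.
  So T⁻² = kg⁻²·s⁴·A².
  Wb = kg·m²·s⁻²·A⁻¹.
  lm = cd.
  Combining: N⁻¹·T⁻²·m⁻²·Wb·lm = (kg⁻¹·m⁻¹·s²) · (kg⁻²·s⁴·A²) · m⁻² · (kg·m²·s⁻²·A⁻¹) · cd = kg⁻²·m⁻¹·s⁴·A·cd.
Left is kg⁻²·m⁻¹·s⁴·A; right is kg⁻²·m⁻¹·s⁴·A·cd — different.

No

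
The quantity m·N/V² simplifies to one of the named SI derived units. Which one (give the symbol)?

V = kg·m²·s⁻³·A⁻¹.
So V⁻² = kg⁻²·m⁻⁴·s⁶·A².
N = kg·m·s⁻².
Combining: V⁻²·m·N = (kg⁻²·m⁻⁴·s⁶·A²) · m · (kg·m·s⁻²) = kg⁻¹·m⁻²·s⁴·A².
kg⁻¹·m⁻²·s⁴·A² is the base-SI form of the farad.

F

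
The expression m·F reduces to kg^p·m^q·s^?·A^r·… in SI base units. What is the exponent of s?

F = kg⁻¹·m⁻²·s⁴·A².
Combining: m·F = m · (kg⁻¹·m⁻²·s⁴·A²) = kg⁻¹·m⁻¹·s⁴·A².
The exponent of s is 4.

4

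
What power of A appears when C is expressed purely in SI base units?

C = A·s = s·A (charge = current × time).
The exponent of A is 1.

1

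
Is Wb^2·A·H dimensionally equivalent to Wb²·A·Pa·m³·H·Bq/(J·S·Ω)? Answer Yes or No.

No

Left side:
  Wb = V·s (flux: a volt is a weber per second),
      = kg·m²·s⁻²·A⁻¹.
  So Wb² = kg²·m⁴·s⁻⁴·A⁻².
  H = Wb/A (inductance = flux per current),
      = kg·m²·s⁻²·A⁻².
  Combining: Wb²·A·H = (kg²·m⁴·s⁻⁴·A⁻²) · A · (kg·m²·s⁻²·A⁻²) = kg³·m⁶·s⁻⁶·A⁻³.
Right side:
  Wb = V·s (flux: a volt is a weber per second),
      = kg·m²·s⁻²·A⁻¹.
  So Wb² = kg²·m⁴·s⁻⁴·A⁻².
  J = N·m (work = force × distance),
      = kg·m²·s⁻².
  So J⁻¹ = kg⁻¹·m⁻²·s².
  S = 1/Ω (conductance is reciprocal resistance),
      = kg⁻¹·m⁻²·s³·A².
  So S⁻¹ = kg·m²·s⁻³·A⁻².
  Pa = N/m² (pressure = force per area),
      = kg·m⁻¹·s⁻².
  Ω = V/A (resistance = voltage per current),
      = kg·m²·s⁻³·A⁻².
  So Ω⁻¹ = kg⁻¹·m⁻²·s³·A².
  H = Wb/A (inductance = flux per current),
      = kg·m²·s⁻²·A⁻².
  Bq = 1/s = s⁻¹ (activity is decays per second).
  Combining: Wb²·J⁻¹·S⁻¹·A·Pa·m³·Ω⁻¹·H·Bq = (kg²·m⁴·s⁻⁴·A⁻²) · (kg⁻¹·m⁻²·s²) · (kg·m²·s⁻³·A⁻²) · A · (kg·m⁻¹·s⁻²) · m³ · (kg⁻¹·m⁻²·s³·A²) · (kg·m²·s⁻²·A⁻²) · s⁻¹ = kg³·m⁶·s⁻⁷·A⁻³.
Left is kg³·m⁶·s⁻⁶·A⁻³; right is kg³·m⁶·s⁻⁷·A⁻³ — different.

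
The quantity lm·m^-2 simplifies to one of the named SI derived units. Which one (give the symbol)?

lx

lm = cd·sr = cd (luminous flux; sr is dimensionless).
Combining: lm·m⁻² = cd · m⁻² = m⁻²·cd.
m⁻²·cd is the base-SI form of the lux.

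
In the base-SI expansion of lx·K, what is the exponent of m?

-2

lx = m⁻²·cd.
Combining: lx·K = (m⁻²·cd) · K = m⁻²·K·cd.
The exponent of m is -2.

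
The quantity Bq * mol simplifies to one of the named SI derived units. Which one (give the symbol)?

kat

Bq = s⁻¹.
Combining: Bq·mol = s⁻¹ · mol = s⁻¹·mol.
s⁻¹·mol is the base-SI form of the katal.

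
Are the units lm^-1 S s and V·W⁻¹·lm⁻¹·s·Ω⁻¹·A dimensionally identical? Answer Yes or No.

Left side:
  lm = cd·sr = cd (luminous flux; sr is dimensionless).
  So lm⁻¹ = cd⁻¹.
  S = 1/Ω (conductance is reciprocal resistance),
      = kg⁻¹·m⁻²·s³·A².
  Combining: lm⁻¹·S·s = cd⁻¹ · (kg⁻¹·m⁻²·s³·A²) · s = kg⁻¹·m⁻²·s⁴·A²·cd⁻¹.
Right side:
  V = W/A (potential = power per current),
      = kg·m²·s⁻³·A⁻¹.
  W = J/s (power = energy per time),
      = kg·m²·s⁻³.
  So W⁻¹ = kg⁻¹·m⁻²·s³.
  lm = cd·sr = cd (luminous flux; sr is dimensionless).
  So lm⁻¹ = cd⁻¹.
  Ω = V/A (resistance = voltage per current),
      = kg·m²·s⁻³·A⁻².
  So Ω⁻¹ = kg⁻¹·m⁻²·s³·A².
  Combining: V·W⁻¹·lm⁻¹·s·Ω⁻¹·A = (kg·m²·s⁻³·A⁻¹) · (kg⁻¹·m⁻²·s³) · cd⁻¹ · s · (kg⁻¹·m⁻²·s³·A²) · A = kg⁻¹·m⁻²·s⁴·A²·cd⁻¹.
Both reduce to kg⁻¹·m⁻²·s⁴·A²·cd⁻¹.

Yes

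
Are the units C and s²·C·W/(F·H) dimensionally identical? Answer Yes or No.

No

Left side:
  C = A·s = s·A (charge = current × time).
Right side:
  F = C/V (capacitance = charge per voltage),
      = A·s/(kg·m²·s⁻³·A⁻¹) (substituting C and V),
      = kg⁻¹·m⁻²·s⁴·A².
  So F⁻¹ = kg·m²·s⁻⁴·A⁻².
  C = A·s = s·A (charge = current × time).
  W = J/s (power = energy per time),
      = kg·m²·s⁻³.
  H = Wb/A (inductance = flux per current),
      = kg·m²·s⁻²·A⁻².
  So H⁻¹ = kg⁻¹·m⁻²·s²·A².
  Combining: s²·F⁻¹·C·W·H⁻¹ = s² · (kg·m²·s⁻⁴·A⁻²) · (s·A) · (kg·m²·s⁻³) · (kg⁻¹·m⁻²·s²·A²) = kg·m²·s⁻²·A.
Left is s·A; right is kg·m²·s⁻²·A — different.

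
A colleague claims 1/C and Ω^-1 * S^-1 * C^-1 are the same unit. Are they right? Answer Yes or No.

Left side:
  C = s·A.
  So C⁻¹ = s⁻¹·A⁻¹.
Right side:
  Ω = kg·m²·s⁻³·A⁻².
  So Ω⁻¹ = kg⁻¹·m⁻²·s³·A².
  S = kg⁻¹·m⁻²·s³·A².
  So S⁻¹ = kg·m²·s⁻³·A⁻².
  C = s·A.
  So C⁻¹ = s⁻¹·A⁻¹.
  Combining: Ω⁻¹·S⁻¹·C⁻¹ = (kg⁻¹·m⁻²·s³·A²) · (kg·m²·s⁻³·A⁻²) · (s⁻¹·A⁻¹) = s⁻¹·A⁻¹.
Both reduce to s⁻¹·A⁻¹.

Yes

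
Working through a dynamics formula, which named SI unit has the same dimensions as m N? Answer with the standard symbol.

N = kg·m/s² = kg·m·s⁻² (force = mass × acceleration).
Combining: m·N = m · (kg·m·s⁻²) = kg·m²·s⁻².
kg·m²·s⁻² is the base-SI form of the joule.

J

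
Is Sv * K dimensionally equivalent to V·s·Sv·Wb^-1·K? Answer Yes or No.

Left side:
  Sv = J/kg (equivalent dose = energy per mass),
      = m²·s⁻².
  Combining: Sv·K = (m²·s⁻²) · K = m²·s⁻²·K.
Right side:
  V = kg·m²·s⁻³·A⁻¹.
  Sv = m²·s⁻².
  Wb = kg·m²·s⁻²·A⁻¹.
  So Wb⁻¹ = kg⁻¹·m⁻²·s²·A.
  Combining: V·s·Sv·Wb⁻¹·K = (kg·m²·s⁻³·A⁻¹) · s · (m²·s⁻²) · (kg⁻¹·m⁻²·s²·A) · K = m²·s⁻²·K.
Both reduce to m²·s⁻²·K.

Yes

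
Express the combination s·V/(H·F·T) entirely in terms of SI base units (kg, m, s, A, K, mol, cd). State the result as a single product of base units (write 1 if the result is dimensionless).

H = kg·m²·s⁻²·A⁻².
So H⁻¹ = kg⁻¹·m⁻²·s²·A².
V = kg·m²·s⁻³·A⁻¹.
F = kg⁻¹·m⁻²·s⁴·A².
So F⁻¹ = kg·m²·s⁻⁴·A⁻².
T = kg·s⁻²·A⁻¹.
So T⁻¹ = kg⁻¹·s²·A.
Combining: s·H⁻¹·V·F⁻¹·T⁻¹ = s · (kg⁻¹·m⁻²·s²·A²) · (kg·m²·s⁻³·A⁻¹) · (kg·m²·s⁻⁴·A⁻²) · (kg⁻¹·s²·A) = m²·s⁻².

m²·s⁻²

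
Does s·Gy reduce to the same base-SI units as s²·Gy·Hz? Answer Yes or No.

Left side:
  Gy = J/kg (absorbed dose = energy per mass),
      = m²·s⁻².
  Combining: s·Gy = s · (m²·s⁻²) = m²·s⁻¹.
Right side:
  Gy = J/kg (absorbed dose = energy per mass),
      = m²·s⁻².
  Hz = 1/s = s⁻¹ (frequency is cycles per second).
  Combining: s²·Gy·Hz = s² · (m²·s⁻²) · s⁻¹ = m²·s⁻¹.
Both reduce to m²·s⁻¹.

Yes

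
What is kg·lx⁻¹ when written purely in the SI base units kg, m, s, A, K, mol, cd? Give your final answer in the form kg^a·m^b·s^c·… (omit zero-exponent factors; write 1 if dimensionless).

lx = lm/m² (illuminance = luminous flux per area),
    = m⁻²·cd.
So lx⁻¹ = m²·cd⁻¹.
Combining: kg·lx⁻¹ = kg · (m²·cd⁻¹) = kg·m²·cd⁻¹.

kg·m²·cd⁻¹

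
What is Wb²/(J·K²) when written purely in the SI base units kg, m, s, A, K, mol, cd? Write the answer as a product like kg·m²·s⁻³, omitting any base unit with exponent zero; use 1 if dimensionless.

kg·m²·s⁻²·A⁻²·K⁻²

J = kg·m²·s⁻².
So J⁻¹ = kg⁻¹·m⁻²·s².
Wb = kg·m²·s⁻²·A⁻¹.
So Wb² = kg²·m⁴·s⁻⁴·A⁻².
Combining: J⁻¹·Wb²·K⁻² = (kg⁻¹·m⁻²·s²) · (kg²·m⁴·s⁻⁴·A⁻²) · K⁻² = kg·m²·s⁻²·A⁻²·K⁻².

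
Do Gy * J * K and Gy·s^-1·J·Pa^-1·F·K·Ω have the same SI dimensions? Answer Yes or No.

Left side:
  Gy = m²·s⁻².
  J = kg·m²·s⁻².
  Combining: Gy·J·K = (m²·s⁻²) · (kg·m²·s⁻²) · K = kg·m⁴·s⁻⁴·K.
Right side:
  Gy = J/kg (absorbed dose = energy per mass),
      = m²·s⁻².
  J = N·m (work = force × distance),
      = kg·m²·s⁻².
  Pa = N/m² (pressure = force per area),
      = kg·m⁻¹·s⁻².
  So Pa⁻¹ = kg⁻¹·m·s².
  F = C/V (capacitance = charge per voltage),
      = A·s/(kg·m²·s⁻³·A⁻¹) (substituting C and V),
      = kg⁻¹·m⁻²·s⁴·A².
  Ω = V/A (resistance = voltage per current),
      = kg·m²·s⁻³·A⁻².
  Combining: Gy·s⁻¹·J·Pa⁻¹·F·K·Ω = (m²·s⁻²) · s⁻¹ · (kg·m²·s⁻²) · (kg⁻¹·m·s²) · (kg⁻¹·m⁻²·s⁴·A²) · K · (kg·m²·s⁻³·A⁻²) = m⁵·s⁻²·K.
Left is kg·m⁴·s⁻⁴·K; right is m⁵·s⁻²·K — different.

No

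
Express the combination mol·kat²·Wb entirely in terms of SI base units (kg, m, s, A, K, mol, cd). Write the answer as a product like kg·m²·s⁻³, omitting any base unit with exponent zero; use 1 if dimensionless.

kg·m²·s⁻⁴·A⁻¹·mol³

kat = s⁻¹·mol.
So kat² = s⁻²·mol².
Wb = kg·m²·s⁻²·A⁻¹.
Combining: mol·kat²·Wb = mol · (s⁻²·mol²) · (kg·m²·s⁻²·A⁻¹) = kg·m²·s⁻⁴·A⁻¹·mol³.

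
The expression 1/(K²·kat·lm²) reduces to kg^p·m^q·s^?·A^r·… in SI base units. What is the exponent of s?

kat = mol/s = s⁻¹·mol (catalytic activity).
So kat⁻¹ = s·mol⁻¹.
lm = cd·sr = cd (luminous flux; sr is dimensionless).
So lm⁻² = cd⁻².
Combining: K⁻²·kat⁻¹·lm⁻² = K⁻² · (s·mol⁻¹) · cd⁻² = s·K⁻²·mol⁻¹·cd⁻².
The exponent of s is 1.

1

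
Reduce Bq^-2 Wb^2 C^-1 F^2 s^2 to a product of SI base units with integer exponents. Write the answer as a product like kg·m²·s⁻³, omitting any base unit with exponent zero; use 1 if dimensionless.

s⁷·A

Bq = 1/s = s⁻¹ (activity is decays per second).
So Bq⁻² = s².
Wb = V·s (flux: a volt is a weber per second),
    = kg·m²·s⁻²·A⁻¹.
So Wb² = kg²·m⁴·s⁻⁴·A⁻².
C = A·s = s·A (charge = current × time).
So C⁻¹ = s⁻¹·A⁻¹.
F = C/V (capacitance = charge per voltage),
    = A·s/(kg·m²·s⁻³·A⁻¹) (substituting C and V),
    = kg⁻¹·m⁻²·s⁴·A².
So F² = kg⁻²·m⁻⁴·s⁸·A⁴.
Combining: Bq⁻²·Wb²·C⁻¹·F²·s² = s² · (kg²·m⁴·s⁻⁴·A⁻²) · (s⁻¹·A⁻¹) · (kg⁻²·m⁻⁴·s⁸·A⁴) · s² = s⁷·A.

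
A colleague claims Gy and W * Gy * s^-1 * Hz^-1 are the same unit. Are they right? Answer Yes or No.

Left side:
  Gy = J/kg (absorbed dose = energy per mass),
      = m²·s⁻².
Right side:
  W = J/s (power = energy per time),
      = kg·m²·s⁻³.
  Gy = J/kg (absorbed dose = energy per mass),
      = m²·s⁻².
  Hz = 1/s = s⁻¹ (frequency is cycles per second).
  So Hz⁻¹ = s.
  Combining: W·Gy·s⁻¹·Hz⁻¹ = (kg·m²·s⁻³) · (m²·s⁻²) · s⁻¹ · s = kg·m⁴·s⁻⁵.
Left is m²·s⁻²; right is kg·m⁴·s⁻⁵ — different.

No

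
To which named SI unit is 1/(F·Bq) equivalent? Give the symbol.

F = kg⁻¹·m⁻²·s⁴·A².
So F⁻¹ = kg·m²·s⁻⁴·A⁻².
Bq = s⁻¹.
So Bq⁻¹ = s.
Combining: F⁻¹·Bq⁻¹ = (kg·m²·s⁻⁴·A⁻²) · s = kg·m²·s⁻³·A⁻².
kg·m²·s⁻³·A⁻² is the base-SI form of the ohm.

Ω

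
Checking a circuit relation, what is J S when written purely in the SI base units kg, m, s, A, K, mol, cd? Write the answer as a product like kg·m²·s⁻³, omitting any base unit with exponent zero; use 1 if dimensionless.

s·A²

J = kg·m²·s⁻².
S = kg⁻¹·m⁻²·s³·A².
Combining: J·S = (kg·m²·s⁻²) · (kg⁻¹·m⁻²·s³·A²) = s·A².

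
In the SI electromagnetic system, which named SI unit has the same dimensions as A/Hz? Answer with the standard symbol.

Hz = s⁻¹.
So Hz⁻¹ = s.
Combining: Hz⁻¹·A = s · A = s·A.
s·A is the base-SI form of the coulomb.

C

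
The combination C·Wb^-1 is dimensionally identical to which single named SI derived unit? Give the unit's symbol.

S

C = s·A.
Wb = kg·m²·s⁻²·A⁻¹.
So Wb⁻¹ = kg⁻¹·m⁻²·s²·A.
Combining: C·Wb⁻¹ = (s·A) · (kg⁻¹·m⁻²·s²·A) = kg⁻¹·m⁻²·s³·A².
kg⁻¹·m⁻²·s³·A² is the base-SI form of the siemens.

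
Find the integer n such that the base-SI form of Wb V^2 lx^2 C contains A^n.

Wb = kg·m²·s⁻²·A⁻¹.
V = kg·m²·s⁻³·A⁻¹.
So V² = kg²·m⁴·s⁻⁶·A⁻².
lx = m⁻²·cd.
So lx² = m⁻⁴·cd².
C = s·A.
Combining: Wb·V²·lx²·C = (kg·m²·s⁻²·A⁻¹) · (kg²·m⁴·s⁻⁶·A⁻²) · (m⁻⁴·cd²) · (s·A) = kg³·m²·s⁻⁷·A⁻²·cd².
The exponent of A is -2.

-2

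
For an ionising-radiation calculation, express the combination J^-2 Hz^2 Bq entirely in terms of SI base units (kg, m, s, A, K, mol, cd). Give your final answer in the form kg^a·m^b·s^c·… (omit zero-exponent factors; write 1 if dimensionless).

kg⁻²·m⁻⁴·s

J = N·m (work = force × distance),
    = kg·m²·s⁻².
So J⁻² = kg⁻²·m⁻⁴·s⁴.
Hz = 1/s = s⁻¹ (frequency is cycles per second).
So Hz² = s⁻².
Bq = 1/s = s⁻¹ (activity is decays per second).
Combining: J⁻²·Hz²·Bq = (kg⁻²·m⁻⁴·s⁴) · s⁻² · s⁻¹ = kg⁻²·m⁻⁴·s.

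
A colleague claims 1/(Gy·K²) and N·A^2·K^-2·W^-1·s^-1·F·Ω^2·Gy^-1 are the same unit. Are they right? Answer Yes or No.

No

Left side:
  Gy = J/kg (absorbed dose = energy per mass),
      = m²·s⁻².
  So Gy⁻¹ = m⁻²·s².
  Combining: Gy⁻¹·K⁻² = (m⁻²·s²) · K⁻² = m⁻²·s²·K⁻².
Right side:
  N = kg·m/s² = kg·m·s⁻² (force = mass × acceleration).
  W = J/s (power = energy per time),
      = kg·m²·s⁻³.
  So W⁻¹ = kg⁻¹·m⁻²·s³.
  F = C/V (capacitance = charge per voltage),
      = A·s/(kg·m²·s⁻³·A⁻¹) (substituting C and V),
      = kg⁻¹·m⁻²·s⁴·A².
  Ω = V/A (resistance = voltage per current),
      = kg·m²·s⁻³·A⁻².
  So Ω² = kg²·m⁴·s⁻⁶·A⁻⁴.
  Gy = J/kg (absorbed dose = energy per mass),
      = m²·s⁻².
  So Gy⁻¹ = m⁻²·s².
  Combining: N·A²·K⁻²·W⁻¹·s⁻¹·F·Ω²·Gy⁻¹ = (kg·m·s⁻²) · A² · K⁻² · (kg⁻¹·m⁻²·s³) · s⁻¹ · (kg⁻¹·m⁻²·s⁴·A²) · (kg²·m⁴·s⁻⁶·A⁻⁴) · (m⁻²·s²) = kg·m⁻¹·K⁻².
Left is m⁻²·s²·K⁻²; right is kg·m⁻¹·K⁻² — different.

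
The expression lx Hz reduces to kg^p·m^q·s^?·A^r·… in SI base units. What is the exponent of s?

-1

lx = lm/m² (illuminance = luminous flux per area),
    = m⁻²·cd.
Hz = 1/s = s⁻¹ (frequency is cycles per second).
Combining: lx·Hz = (m⁻²·cd) · s⁻¹ = m⁻²·s⁻¹·cd.
The exponent of s is -1.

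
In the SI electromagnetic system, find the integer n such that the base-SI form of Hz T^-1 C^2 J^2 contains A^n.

3

Hz = s⁻¹.
T = kg·s⁻²·A⁻¹.
So T⁻¹ = kg⁻¹·s²·A.
C = s·A.
So C² = s²·A².
J = kg·m²·s⁻².
So J² = kg²·m⁴·s⁻⁴.
Combining: Hz·T⁻¹·C²·J² = s⁻¹ · (kg⁻¹·s²·A) · (s²·A²) · (kg²·m⁴·s⁻⁴) = kg·m⁴·s⁻¹·A³.
The exponent of A is 3.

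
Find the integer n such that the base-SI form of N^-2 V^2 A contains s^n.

-2

N = kg·m/s² = kg·m·s⁻² (force = mass × acceleration).
So N⁻² = kg⁻²·m⁻²·s⁴.
V = W/A (potential = power per current),
    = kg·m²·s⁻³·A⁻¹.
So V² = kg²·m⁴·s⁻⁶·A⁻².
Combining: N⁻²·V²·A = (kg⁻²·m⁻²·s⁴) · (kg²·m⁴·s⁻⁶·A⁻²) · A = m²·s⁻²·A⁻¹.
The exponent of s is -2.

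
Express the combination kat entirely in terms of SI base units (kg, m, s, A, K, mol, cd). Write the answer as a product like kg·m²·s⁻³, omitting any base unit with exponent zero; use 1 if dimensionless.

kat = mol/s = s⁻¹·mol (catalytic activity).

s⁻¹·mol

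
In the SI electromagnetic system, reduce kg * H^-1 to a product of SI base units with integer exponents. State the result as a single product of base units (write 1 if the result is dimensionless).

m⁻²·s²·A²

H = Wb/A (inductance = flux per current),
    = kg·m²·s⁻²·A⁻².
So H⁻¹ = kg⁻¹·m⁻²·s²·A².
Combining: kg·H⁻¹ = kg · (kg⁻¹·m⁻²·s²·A²) = m⁻²·s²·A².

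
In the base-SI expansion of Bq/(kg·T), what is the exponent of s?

Bq = 1/s = s⁻¹ (activity is decays per second).
T = Wb/m² (flux density = flux per area),
    = kg·s⁻²·A⁻¹.
So T⁻¹ = kg⁻¹·s²·A.
Combining: Bq·kg⁻¹·T⁻¹ = s⁻¹ · kg⁻¹ · (kg⁻¹·s²·A) = kg⁻²·s·A.
The exponent of s is 1.

1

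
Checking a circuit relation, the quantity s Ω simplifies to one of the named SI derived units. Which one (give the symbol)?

Ω = kg·m²·s⁻³·A⁻².
Combining: s·Ω = s · (kg·m²·s⁻³·A⁻²) = kg·m²·s⁻²·A⁻².
kg·m²·s⁻²·A⁻² is the base-SI form of the henry.

H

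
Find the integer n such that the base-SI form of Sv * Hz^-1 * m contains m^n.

3

Sv = J/kg (equivalent dose = energy per mass),
    = m²·s⁻².
Hz = 1/s = s⁻¹ (frequency is cycles per second).
So Hz⁻¹ = s.
Combining: Sv·Hz⁻¹·m = (m²·s⁻²) · s · m = m³·s⁻¹.
The exponent of m is 3.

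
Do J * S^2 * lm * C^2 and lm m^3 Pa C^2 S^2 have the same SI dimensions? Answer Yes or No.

Left side:
  J = N·m (work = force × distance),
      = kg·m²·s⁻².
  S = 1/Ω (conductance is reciprocal resistance),
      = kg⁻¹·m⁻²·s³·A².
  So S² = kg⁻²·m⁻⁴·s⁶·A⁴.
  lm = cd·sr = cd (luminous flux; sr is dimensionless).
  C = A·s = s·A (charge = current × time).
  So C² = s²·A².
  Combining: J·S²·lm·C² = (kg·m²·s⁻²) · (kg⁻²·m⁻⁴·s⁶·A⁴) · cd · (s²·A²) = kg⁻¹·m⁻²·s⁶·A⁶·cd.
Right side:
  lm = cd.
  Pa = kg·m⁻¹·s⁻².
  C = s·A.
  So C² = s²·A².
  S = kg⁻¹·m⁻²·s³·A².
  So S² = kg⁻²·m⁻⁴·s⁶·A⁴.
  Combining: lm·m³·Pa·C²·S² = cd · m³ · (kg·m⁻¹·s⁻²) · (s²·A²) · (kg⁻²·m⁻⁴·s⁶·A⁴) = kg⁻¹·m⁻²·s⁶·A⁶·cd.
Both reduce to kg⁻¹·m⁻²·s⁶·A⁶·cd.

Yes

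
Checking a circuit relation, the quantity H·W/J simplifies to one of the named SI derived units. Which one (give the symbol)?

H = kg·m²·s⁻²·A⁻².
J = kg·m²·s⁻².
So J⁻¹ = kg⁻¹·m⁻²·s².
W = kg·m²·s⁻³.
Combining: H·J⁻¹·W = (kg·m²·s⁻²·A⁻²) · (kg⁻¹·m⁻²·s²) · (kg·m²·s⁻³) = kg·m²·s⁻³·A⁻².
kg·m²·s⁻³·A⁻² is the base-SI form of the ohm.

Ω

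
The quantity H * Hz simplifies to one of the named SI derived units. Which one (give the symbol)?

H = Wb/A (inductance = flux per current),
    = kg·m²·s⁻²·A⁻².
Hz = 1/s = s⁻¹ (frequency is cycles per second).
Combining: H·Hz = (kg·m²·s⁻²·A⁻²) · s⁻¹ = kg·m²·s⁻³·A⁻².
kg·m²·s⁻³·A⁻² is the base-SI form of the ohm.

Ω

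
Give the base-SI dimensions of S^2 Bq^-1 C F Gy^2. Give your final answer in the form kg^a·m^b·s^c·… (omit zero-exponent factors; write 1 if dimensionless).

kg⁻³·m⁻²·s⁸·A⁷

S = 1/Ω (conductance is reciprocal resistance),
    = kg⁻¹·m⁻²·s³·A².
So S² = kg⁻²·m⁻⁴·s⁶·A⁴.
Bq = 1/s = s⁻¹ (activity is decays per second).
So Bq⁻¹ = s.
C = A·s = s·A (charge = current × time).
F = C/V (capacitance = charge per voltage),
    = A·s/(kg·m²·s⁻³·A⁻¹) (substituting C and V),
    = kg⁻¹·m⁻²·s⁴·A².
Gy = J/kg (absorbed dose = energy per mass),
    = m²·s⁻².
So Gy² = m⁴·s⁻⁴.
Combining: S²·Bq⁻¹·C·F·Gy² = (kg⁻²·m⁻⁴·s⁶·A⁴) · s · (s·A) · (kg⁻¹·m⁻²·s⁴·A²) · (m⁴·s⁻⁴) = kg⁻³·m⁻²·s⁸·A⁷.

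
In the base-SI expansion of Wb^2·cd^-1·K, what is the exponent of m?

4

Wb = V·s (flux: a volt is a weber per second),
    = kg·m²·s⁻²·A⁻¹.
So Wb² = kg²·m⁴·s⁻⁴·A⁻².
Combining: Wb²·cd⁻¹·K = (kg²·m⁴·s⁻⁴·A⁻²) · cd⁻¹ · K = kg²·m⁴·s⁻⁴·A⁻²·K·cd⁻¹.
The exponent of m is 4.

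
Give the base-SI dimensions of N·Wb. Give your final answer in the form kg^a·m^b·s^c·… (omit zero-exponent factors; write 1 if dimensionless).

kg²·m³·s⁻⁴·A⁻¹

N = kg·m/s² = kg·m·s⁻² (force = mass × acceleration).
Wb = V·s (flux: a volt is a weber per second),
    = kg·m²·s⁻²·A⁻¹.
Combining: N·Wb = (kg·m·s⁻²) · (kg·m²·s⁻²·A⁻¹) = kg²·m³·s⁻⁴·A⁻¹.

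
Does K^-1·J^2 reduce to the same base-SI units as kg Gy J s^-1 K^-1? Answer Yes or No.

Left side:
  J = kg·m²·s⁻².
  So J² = kg²·m⁴·s⁻⁴.
  Combining: K⁻¹·J² = K⁻¹ · (kg²·m⁴·s⁻⁴) = kg²·m⁴·s⁻⁴·K⁻¹.
Right side:
  Gy = J/kg (absorbed dose = energy per mass),
      = m²·s⁻².
  J = N·m (work = force × distance),
      = kg·m²·s⁻².
  Combining: kg·Gy·J·s⁻¹·K⁻¹ = kg · (m²·s⁻²) · (kg·m²·s⁻²) · s⁻¹ · K⁻¹ = kg²·m⁴·s⁻⁵·K⁻¹.
Left is kg²·m⁴·s⁻⁴·K⁻¹; right is kg²·m⁴·s⁻⁵·K⁻¹ — different.

No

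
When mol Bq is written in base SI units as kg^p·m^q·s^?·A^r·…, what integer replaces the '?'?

Bq = 1/s = s⁻¹ (activity is decays per second).
Combining: mol·Bq = mol · s⁻¹ = s⁻¹·mol.
The exponent of s is -1.

-1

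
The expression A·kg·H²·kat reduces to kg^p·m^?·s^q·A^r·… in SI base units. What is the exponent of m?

H = Wb/A (inductance = flux per current),
    = kg·m²·s⁻²·A⁻².
So H² = kg²·m⁴·s⁻⁴·A⁻⁴.
kat = mol/s = s⁻¹·mol (catalytic activity).
Combining: A·kg·H²·kat = A · kg · (kg²·m⁴·s⁻⁴·A⁻⁴) · (s⁻¹·mol) = kg³·m⁴·s⁻⁵·A⁻³·mol.
The exponent of m is 4.

4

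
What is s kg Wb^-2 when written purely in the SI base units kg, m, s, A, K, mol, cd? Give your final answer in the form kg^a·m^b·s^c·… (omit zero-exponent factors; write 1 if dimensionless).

Wb = V·s (flux: a volt is a weber per second),
    = kg·m²·s⁻²·A⁻¹.
So Wb⁻² = kg⁻²·m⁻⁴·s⁴·A².
Combining: s·kg·Wb⁻² = s · kg · (kg⁻²·m⁻⁴·s⁴·A²) = kg⁻¹·m⁻⁴·s⁵·A².

kg⁻¹·m⁻⁴·s⁵·A²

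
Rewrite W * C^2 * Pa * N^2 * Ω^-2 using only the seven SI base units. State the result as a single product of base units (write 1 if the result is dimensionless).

kg²·m⁻¹·s⁻¹·A⁶

W = J/s (power = energy per time),
    = kg·m²·s⁻³.
C = A·s = s·A (charge = current × time).
So C² = s²·A².
Pa = N/m² (pressure = force per area),
    = kg·m⁻¹·s⁻².
N = kg·m/s² = kg·m·s⁻² (force = mass × acceleration).
So N² = kg²·m²·s⁻⁴.
Ω = V/A (resistance = voltage per current),
    = kg·m²·s⁻³·A⁻².
So Ω⁻² = kg⁻²·m⁻⁴·s⁶·A⁴.
Combining: W·C²·Pa·N²·Ω⁻² = (kg·m²·s⁻³) · (s²·A²) · (kg·m⁻¹·s⁻²) · (kg²·m²·s⁻⁴) · (kg⁻²·m⁻⁴·s⁶·A⁴) = kg²·m⁻¹·s⁻¹·A⁶.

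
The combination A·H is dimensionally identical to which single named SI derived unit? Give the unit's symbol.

H = Wb/A (inductance = flux per current),
    = kg·m²·s⁻²·A⁻².
Combining: A·H = A · (kg·m²·s⁻²·A⁻²) = kg·m²·s⁻²·A⁻¹.
kg·m²·s⁻²·A⁻¹ is the base-SI form of the weber.

Wb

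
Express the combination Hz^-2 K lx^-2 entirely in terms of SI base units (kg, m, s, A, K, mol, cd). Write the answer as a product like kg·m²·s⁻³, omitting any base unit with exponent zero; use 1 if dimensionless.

Hz = s⁻¹.
So Hz⁻² = s².
lx = m⁻²·cd.
So lx⁻² = m⁴·cd⁻².
Combining: Hz⁻²·K·lx⁻² = s² · K · (m⁴·cd⁻²) = m⁴·s²·K·cd⁻².

m⁴·s²·K·cd⁻²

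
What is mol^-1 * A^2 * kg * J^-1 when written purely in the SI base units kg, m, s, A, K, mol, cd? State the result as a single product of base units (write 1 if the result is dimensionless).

m⁻²·s²·A²·mol⁻¹

J = kg·m²·s⁻².
So J⁻¹ = kg⁻¹·m⁻²·s².
Combining: mol⁻¹·A²·kg·J⁻¹ = mol⁻¹ · A² · kg · (kg⁻¹·m⁻²·s²) = m⁻²·s²·A²·mol⁻¹.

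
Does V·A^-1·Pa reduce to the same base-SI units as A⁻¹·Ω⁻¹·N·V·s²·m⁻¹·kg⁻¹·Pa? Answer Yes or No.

No

Left side:
  V = W/A (potential = power per current),
      = kg·m²·s⁻³·A⁻¹.
  Pa = N/m² (pressure = force per area),
      = kg·m⁻¹·s⁻².
  Combining: V·A⁻¹·Pa = (kg·m²·s⁻³·A⁻¹) · A⁻¹ · (kg·m⁻¹·s⁻²) = kg²·m·s⁻⁵·A⁻².
Right side:
  Ω = V/A (resistance = voltage per current),
      = kg·m²·s⁻³·A⁻².
  So Ω⁻¹ = kg⁻¹·m⁻²·s³·A².
  N = kg·m/s² = kg·m·s⁻² (force = mass × acceleration).
  V = W/A (potential = power per current),
      = kg·m²·s⁻³·A⁻¹.
  Pa = N/m² (pressure = force per area),
      = kg·m⁻¹·s⁻².
  Combining: A⁻¹·Ω⁻¹·N·V·s²·m⁻¹·kg⁻¹·Pa = A⁻¹ · (kg⁻¹·m⁻²·s³·A²) · (kg·m·s⁻²) · (kg·m²·s⁻³·A⁻¹) · s² · m⁻¹ · kg⁻¹ · (kg·m⁻¹·s⁻²) = kg·m⁻¹·s⁻².
Left is kg²·m·s⁻⁵·A⁻²; right is kg·m⁻¹·s⁻² — different.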